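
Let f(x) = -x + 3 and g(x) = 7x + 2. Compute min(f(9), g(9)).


f(9) = -6
g(9) = 65
min = -6

-6


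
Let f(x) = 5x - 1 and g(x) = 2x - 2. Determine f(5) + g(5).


32


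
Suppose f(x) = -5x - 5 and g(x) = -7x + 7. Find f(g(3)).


g(3) = -14
f(-14) = 65

65


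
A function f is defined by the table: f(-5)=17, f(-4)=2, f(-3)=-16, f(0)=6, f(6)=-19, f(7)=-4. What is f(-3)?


-16


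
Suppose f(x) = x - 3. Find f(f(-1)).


f(-1) = -4
f(-4) = -7

-7


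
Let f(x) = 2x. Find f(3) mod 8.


f(3) = 6
6 mod 8 = 6

6


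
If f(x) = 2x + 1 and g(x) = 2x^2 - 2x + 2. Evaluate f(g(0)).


5


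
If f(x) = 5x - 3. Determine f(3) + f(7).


f(3) = 12
f(7) = 32
Sum = 44

44


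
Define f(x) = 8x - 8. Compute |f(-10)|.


f(-10) = -88
|-88| = 88

88


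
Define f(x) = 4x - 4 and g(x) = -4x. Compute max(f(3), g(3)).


8


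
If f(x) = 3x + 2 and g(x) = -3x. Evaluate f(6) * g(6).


-360


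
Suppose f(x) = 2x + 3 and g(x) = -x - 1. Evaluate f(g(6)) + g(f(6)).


-27


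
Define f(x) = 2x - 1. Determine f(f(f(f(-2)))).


f(-2) = -5
f(-5) = -11
f(-11) = -23
f(-23) = -47

-47


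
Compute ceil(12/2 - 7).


12/2 = 6
6 - 7 = -1
ceil(-1) = -1

-1


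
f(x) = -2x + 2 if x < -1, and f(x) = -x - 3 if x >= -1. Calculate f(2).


2 satisfies x >= -1
f(2) = -5

-5


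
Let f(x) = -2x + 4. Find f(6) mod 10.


f(6) = -8
-8 mod 10 = 2

2


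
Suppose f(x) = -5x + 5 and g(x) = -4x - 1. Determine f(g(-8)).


g(-8) = 31
f(31) = -150

-150


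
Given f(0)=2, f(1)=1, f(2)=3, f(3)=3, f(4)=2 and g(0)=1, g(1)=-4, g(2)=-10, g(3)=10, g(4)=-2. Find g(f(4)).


-10


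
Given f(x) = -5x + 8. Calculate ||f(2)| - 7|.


5


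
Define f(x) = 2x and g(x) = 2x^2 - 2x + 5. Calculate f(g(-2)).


g(-2) = 17
f(17) = 34

34


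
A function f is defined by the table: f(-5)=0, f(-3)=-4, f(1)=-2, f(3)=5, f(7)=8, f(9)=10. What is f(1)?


Reading from the table at x = 1

-2


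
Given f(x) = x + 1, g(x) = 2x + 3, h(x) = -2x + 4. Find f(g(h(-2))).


h(-2) = 8
g(8) = 19
f(19) = 20

20


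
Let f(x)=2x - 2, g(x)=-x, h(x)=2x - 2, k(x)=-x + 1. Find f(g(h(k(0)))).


k(0) = 1
h(1) = 0
g(0) = 0
f(0) = -2

-2


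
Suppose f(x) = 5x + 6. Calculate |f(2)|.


f(2) = 16
|16| = 16

16


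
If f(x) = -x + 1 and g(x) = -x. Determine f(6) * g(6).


f(6) = -5
g(6) = -6
Product = 30

30


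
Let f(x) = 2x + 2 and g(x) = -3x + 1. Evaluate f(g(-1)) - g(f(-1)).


f(g(-1)) = 10
g(f(-1)) = 1
Difference = 9

9


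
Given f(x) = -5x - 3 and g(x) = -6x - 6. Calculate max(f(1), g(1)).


f(1) = -8
g(1) = -12
max = -8

-8


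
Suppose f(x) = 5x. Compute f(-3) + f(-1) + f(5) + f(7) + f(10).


90


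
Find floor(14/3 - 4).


14/3 = 4.6667
4.6667 - 4 = 0.6667
floor(0.6667) = 0

0


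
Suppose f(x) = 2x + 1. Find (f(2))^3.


f(2) = 5
(5)^3 = 125

125


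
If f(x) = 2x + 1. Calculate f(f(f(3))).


31


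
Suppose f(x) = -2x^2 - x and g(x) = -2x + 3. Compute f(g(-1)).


g(-1) = 5
f(5) = (-2)*(5)^2 - 1*(5) = -55

-55


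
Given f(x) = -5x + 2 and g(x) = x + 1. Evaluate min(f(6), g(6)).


-28


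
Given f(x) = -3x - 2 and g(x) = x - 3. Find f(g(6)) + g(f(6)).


f(g(6)) = -11
g(f(6)) = -23
Sum = -34

-34


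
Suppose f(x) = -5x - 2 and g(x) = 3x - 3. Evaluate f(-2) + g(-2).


-1


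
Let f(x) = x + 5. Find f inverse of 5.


Solve x + 5 = 5
x = (5 - 5) / 1 = 0

0


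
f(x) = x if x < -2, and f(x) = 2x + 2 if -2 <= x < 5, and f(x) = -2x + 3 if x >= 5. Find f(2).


2 satisfies -2 <= x < 5
f(2) = 6

6


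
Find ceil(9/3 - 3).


9/3 = 3
3 - 3 = 0
ceil(0) = 0

0


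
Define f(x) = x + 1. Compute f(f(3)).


f(3) = 4
f(4) = 5

5


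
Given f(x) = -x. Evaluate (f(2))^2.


4


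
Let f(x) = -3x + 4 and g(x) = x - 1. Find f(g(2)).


g(2) = 1
f(1) = 1

1


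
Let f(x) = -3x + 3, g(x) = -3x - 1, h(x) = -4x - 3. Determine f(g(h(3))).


h(3) = -15
g(-15) = 44
f(44) = -129

-129


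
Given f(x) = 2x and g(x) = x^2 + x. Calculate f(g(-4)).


24


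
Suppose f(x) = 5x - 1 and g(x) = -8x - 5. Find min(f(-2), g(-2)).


-11


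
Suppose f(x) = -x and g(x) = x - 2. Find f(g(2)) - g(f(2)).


f(g(2)) = 0
g(f(2)) = -4
Difference = 4

4


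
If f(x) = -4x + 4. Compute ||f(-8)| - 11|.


f(-8) = 36
|36| = 36
|36 - 11| = 25

25


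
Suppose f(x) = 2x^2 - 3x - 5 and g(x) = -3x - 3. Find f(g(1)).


g(1) = -6
f(-6) = 2*(-6)^2 - 3*(-6) - 5 = 85

85


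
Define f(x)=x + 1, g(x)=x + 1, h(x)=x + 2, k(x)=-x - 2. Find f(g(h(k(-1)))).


k(-1) = -1
h(-1) = 1
g(1) = 2
f(2) = 3

3


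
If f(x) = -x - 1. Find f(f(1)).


f(1) = -2
f(-2) = 1

1


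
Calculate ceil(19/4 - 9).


19/4 = 4.75
4.75 - 9 = -4.25
ceil(-4.25) = -4

-4


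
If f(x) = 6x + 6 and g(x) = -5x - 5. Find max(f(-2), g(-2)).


f(-2) = -6
g(-2) = 5
max = 5

5


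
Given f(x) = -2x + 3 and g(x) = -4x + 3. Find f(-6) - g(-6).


f(-6) = 15
g(-6) = 27
Difference = -12

-12


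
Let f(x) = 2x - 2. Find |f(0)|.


f(0) = -2
|-2| = 2

2


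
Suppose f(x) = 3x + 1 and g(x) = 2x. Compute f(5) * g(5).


f(5) = 16
g(5) = 10
Product = 160

160


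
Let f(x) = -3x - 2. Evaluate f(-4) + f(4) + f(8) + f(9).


f(-4) = 10
f(4) = -14
f(8) = -26
f(9) = -29
Sum = -59

-59


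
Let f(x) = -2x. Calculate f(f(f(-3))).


24


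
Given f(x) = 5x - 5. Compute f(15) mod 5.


f(15) = 70
70 mod 5 = 0

0


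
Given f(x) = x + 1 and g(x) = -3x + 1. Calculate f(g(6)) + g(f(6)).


f(g(6)) = -16
g(f(6)) = -20
Sum = -36

-36


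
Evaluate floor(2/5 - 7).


2/5 = 0.4
0.4 - 7 = -6.6
floor(-6.6) = -7

-7


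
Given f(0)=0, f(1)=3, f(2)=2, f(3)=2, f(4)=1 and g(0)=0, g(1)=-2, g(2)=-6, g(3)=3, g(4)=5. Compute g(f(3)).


f(3) = 2
g(2) = -6

-6


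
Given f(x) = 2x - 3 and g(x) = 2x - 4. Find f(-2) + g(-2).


f(-2) = -7
g(-2) = -8
Sum = -15

-15


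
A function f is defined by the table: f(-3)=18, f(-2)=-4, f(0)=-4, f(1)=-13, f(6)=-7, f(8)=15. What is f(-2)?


-4


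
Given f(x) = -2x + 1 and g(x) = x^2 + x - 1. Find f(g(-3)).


-9


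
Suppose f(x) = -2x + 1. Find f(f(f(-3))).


f(-3) = 7
f(7) = -13
f(-13) = 27

27


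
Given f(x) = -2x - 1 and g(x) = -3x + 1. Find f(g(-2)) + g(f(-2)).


f(g(-2)) = -15
g(f(-2)) = -8
Sum = -23

-23


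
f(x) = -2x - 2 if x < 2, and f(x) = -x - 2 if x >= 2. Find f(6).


6 satisfies x >= 2
f(6) = -8

-8


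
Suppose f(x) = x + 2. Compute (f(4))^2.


f(4) = 6
(6)^2 = 36

36


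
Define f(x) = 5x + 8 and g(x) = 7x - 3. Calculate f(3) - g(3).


f(3) = 23
g(3) = 18
Difference = 5

5


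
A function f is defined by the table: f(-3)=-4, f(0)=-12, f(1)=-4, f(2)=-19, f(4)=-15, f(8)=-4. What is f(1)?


Reading from the table at x = 1

-4


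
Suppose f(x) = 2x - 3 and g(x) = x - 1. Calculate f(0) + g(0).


f(0) = -3
g(0) = -1
Sum = -4

-4


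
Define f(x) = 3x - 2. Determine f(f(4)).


f(4) = 10
f(10) = 28

28


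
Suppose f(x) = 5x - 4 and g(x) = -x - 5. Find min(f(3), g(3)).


-8


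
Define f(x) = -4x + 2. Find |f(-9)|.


f(-9) = 38
|38| = 38

38


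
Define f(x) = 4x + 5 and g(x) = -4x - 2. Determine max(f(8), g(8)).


f(8) = 37
g(8) = -34
max = 37

37


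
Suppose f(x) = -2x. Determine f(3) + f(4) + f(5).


f(3) = -6
f(4) = -8
f(5) = -10
Sum = -24

-24


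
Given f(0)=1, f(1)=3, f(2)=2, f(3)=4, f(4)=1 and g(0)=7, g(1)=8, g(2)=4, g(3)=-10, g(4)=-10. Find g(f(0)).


f(0) = 1
g(1) = 8

8


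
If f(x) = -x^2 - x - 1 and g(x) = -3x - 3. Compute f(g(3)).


g(3) = -12
f(-12) = (-1)*(-12)^2 - 1*(-12) - 1 = -133

-133


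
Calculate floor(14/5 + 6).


8


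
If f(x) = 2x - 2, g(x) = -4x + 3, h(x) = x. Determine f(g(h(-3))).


28


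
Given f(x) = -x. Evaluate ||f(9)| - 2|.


7


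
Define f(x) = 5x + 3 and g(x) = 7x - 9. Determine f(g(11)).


g(11) = 68
f(68) = 343

343


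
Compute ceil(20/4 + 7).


20/4 = 5
5 + 7 = 12
ceil(12) = 12

12


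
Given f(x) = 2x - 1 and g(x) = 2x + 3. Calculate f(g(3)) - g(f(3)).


f(g(3)) = 17
g(f(3)) = 13
Difference = 4

4


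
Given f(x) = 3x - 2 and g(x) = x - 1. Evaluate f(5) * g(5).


f(5) = 13
g(5) = 4
Product = 52

52


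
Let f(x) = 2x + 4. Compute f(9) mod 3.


f(9) = 22
22 mod 3 = 1

1


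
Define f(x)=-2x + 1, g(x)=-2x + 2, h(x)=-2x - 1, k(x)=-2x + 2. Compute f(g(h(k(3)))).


k(3) = -4
h(-4) = 7
g(7) = -12
f(-12) = 25

25


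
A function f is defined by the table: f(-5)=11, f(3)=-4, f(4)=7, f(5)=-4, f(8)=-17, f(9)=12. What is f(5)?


Reading from the table at x = 5

-4


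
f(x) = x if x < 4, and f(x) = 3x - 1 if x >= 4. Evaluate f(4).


4 satisfies x >= 4
f(4) = 11

11


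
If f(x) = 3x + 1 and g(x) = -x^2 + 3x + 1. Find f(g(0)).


g(0) = 1
f(1) = 4

4


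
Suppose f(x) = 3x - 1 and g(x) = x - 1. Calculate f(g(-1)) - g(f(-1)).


f(g(-1)) = -7
g(f(-1)) = -5
Difference = -2

-2


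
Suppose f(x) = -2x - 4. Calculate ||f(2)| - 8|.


f(2) = -8
|-8| = 8
|8 - 8| = 0

0


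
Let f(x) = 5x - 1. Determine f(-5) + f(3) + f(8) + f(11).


f(-5) = -26
f(3) = 14
f(8) = 39
f(11) = 54
Sum = 81

81


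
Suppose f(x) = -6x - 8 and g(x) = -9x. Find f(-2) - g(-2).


f(-2) = 4
g(-2) = 18
Difference = -14

-14


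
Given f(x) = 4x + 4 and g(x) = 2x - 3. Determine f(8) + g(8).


f(8) = 36
g(8) = 13
Sum = 49

49


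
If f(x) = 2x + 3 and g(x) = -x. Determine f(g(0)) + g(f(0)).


f(g(0)) = 3
g(f(0)) = -3
Sum = 0

0


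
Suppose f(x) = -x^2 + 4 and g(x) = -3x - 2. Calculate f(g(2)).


-60


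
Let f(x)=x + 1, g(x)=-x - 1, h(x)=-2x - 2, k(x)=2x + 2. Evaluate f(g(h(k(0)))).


k(0) = 2
h(2) = -6
g(-6) = 5
f(5) = 6

6


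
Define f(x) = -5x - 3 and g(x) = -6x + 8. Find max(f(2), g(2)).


f(2) = -13
g(2) = -4
max = -4

-4


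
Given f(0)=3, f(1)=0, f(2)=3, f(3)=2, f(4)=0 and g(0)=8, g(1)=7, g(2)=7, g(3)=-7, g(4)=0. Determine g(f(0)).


f(0) = 3
g(3) = -7

-7


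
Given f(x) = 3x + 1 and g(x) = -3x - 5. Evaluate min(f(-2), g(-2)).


-5


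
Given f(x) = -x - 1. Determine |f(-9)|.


f(-9) = 8
|8| = 8

8


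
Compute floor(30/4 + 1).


30/4 = 7.5
7.5 + 1 = 8.5
floor(8.5) = 8

8


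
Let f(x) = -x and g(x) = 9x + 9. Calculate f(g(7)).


g(7) = 72
f(72) = -72

-72


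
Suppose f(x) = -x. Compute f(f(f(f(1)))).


f(1) = -1
f(-1) = 1
f(1) = -1
f(-1) = 1

1


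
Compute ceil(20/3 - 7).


20/3 = 6.6667
6.6667 - 7 = -0.3333
ceil(-0.3333) = 0

0


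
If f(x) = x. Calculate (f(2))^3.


f(2) = 2
(2)^3 = 8

8


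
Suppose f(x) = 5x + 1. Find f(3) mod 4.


f(3) = 16
16 mod 4 = 0

0


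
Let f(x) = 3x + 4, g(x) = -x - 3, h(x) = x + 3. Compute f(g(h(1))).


h(1) = 4
g(4) = -7
f(-7) = -17

-17


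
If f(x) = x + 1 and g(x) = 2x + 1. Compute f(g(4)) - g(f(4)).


-1


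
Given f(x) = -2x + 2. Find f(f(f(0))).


f(0) = 2
f(2) = -2
f(-2) = 6

6


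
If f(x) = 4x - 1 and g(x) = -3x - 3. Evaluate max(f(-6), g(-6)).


15


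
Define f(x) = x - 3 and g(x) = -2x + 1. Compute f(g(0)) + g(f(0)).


5


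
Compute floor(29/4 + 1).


29/4 = 7.25
7.25 + 1 = 8.25
floor(8.25) = 8

8


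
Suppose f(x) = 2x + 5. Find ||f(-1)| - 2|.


f(-1) = 3
|3| = 3
|3 - 2| = 1

1


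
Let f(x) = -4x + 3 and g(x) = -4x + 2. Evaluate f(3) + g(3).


f(3) = -9
g(3) = -10
Sum = -19

-19


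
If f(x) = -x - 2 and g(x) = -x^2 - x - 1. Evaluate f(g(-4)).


11


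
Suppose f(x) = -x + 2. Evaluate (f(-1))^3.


f(-1) = 3
(3)^3 = 27

27


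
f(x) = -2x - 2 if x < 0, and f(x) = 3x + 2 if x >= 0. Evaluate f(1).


1 satisfies x >= 0
f(1) = 5

5


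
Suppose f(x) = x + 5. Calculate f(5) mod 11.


f(5) = 10
10 mod 11 = 10

10


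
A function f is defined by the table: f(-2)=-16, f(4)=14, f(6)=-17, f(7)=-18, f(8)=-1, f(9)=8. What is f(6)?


Reading from the table at x = 6

-17


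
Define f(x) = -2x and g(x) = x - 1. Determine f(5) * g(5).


f(5) = -10
g(5) = 4
Product = -40

-40


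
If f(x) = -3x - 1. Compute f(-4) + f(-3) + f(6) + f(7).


f(-4) = 11
f(-3) = 8
f(6) = -19
f(7) = -22
Sum = -22

-22


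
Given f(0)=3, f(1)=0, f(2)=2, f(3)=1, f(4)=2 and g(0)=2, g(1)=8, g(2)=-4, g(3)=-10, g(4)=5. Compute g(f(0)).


f(0) = 3
g(3) = -10

-10


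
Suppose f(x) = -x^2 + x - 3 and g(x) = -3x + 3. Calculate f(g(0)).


-9


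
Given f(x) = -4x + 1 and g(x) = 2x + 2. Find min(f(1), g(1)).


-3


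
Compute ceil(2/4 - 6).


2/4 = 0.5
0.5 - 6 = -5.5
ceil(-5.5) = -5

-5


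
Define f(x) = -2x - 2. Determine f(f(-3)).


f(-3) = 4
f(4) = -10

-10


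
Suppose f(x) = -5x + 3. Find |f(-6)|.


f(-6) = 33
|33| = 33

33


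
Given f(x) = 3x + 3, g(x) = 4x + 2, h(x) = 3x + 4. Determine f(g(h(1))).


h(1) = 7
g(7) = 30
f(30) = 93

93


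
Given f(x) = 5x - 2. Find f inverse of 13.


Solve 5x - 2 = 13
x = (13 + 2) / 5 = 3

3


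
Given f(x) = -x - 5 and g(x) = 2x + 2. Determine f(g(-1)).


-5


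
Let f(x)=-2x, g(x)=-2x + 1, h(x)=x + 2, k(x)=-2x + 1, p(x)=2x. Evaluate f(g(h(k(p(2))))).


-22


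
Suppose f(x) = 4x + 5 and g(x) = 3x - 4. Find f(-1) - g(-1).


f(-1) = 1
g(-1) = -7
Difference = 8

8


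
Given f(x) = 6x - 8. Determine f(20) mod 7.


0


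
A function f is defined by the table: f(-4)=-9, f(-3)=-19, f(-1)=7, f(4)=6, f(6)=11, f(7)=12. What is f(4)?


Reading from the table at x = 4

6


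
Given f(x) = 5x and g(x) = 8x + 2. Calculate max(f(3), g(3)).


26


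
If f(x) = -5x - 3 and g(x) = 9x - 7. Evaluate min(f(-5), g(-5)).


f(-5) = 22
g(-5) = -52
min = -52

-52


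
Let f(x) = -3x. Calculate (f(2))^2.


f(2) = -6
(-6)^2 = 36

36


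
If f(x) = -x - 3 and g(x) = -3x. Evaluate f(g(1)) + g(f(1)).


f(g(1)) = 0
g(f(1)) = 12
Sum = 12

12


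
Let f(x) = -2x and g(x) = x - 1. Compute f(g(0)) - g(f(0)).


f(g(0)) = 2
g(f(0)) = -1
Difference = 3

3


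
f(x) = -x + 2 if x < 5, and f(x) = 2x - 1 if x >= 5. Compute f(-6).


-6 satisfies x < 5
f(-6) = 8

8


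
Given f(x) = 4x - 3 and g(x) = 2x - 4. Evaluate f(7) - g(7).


f(7) = 25
g(7) = 10
Difference = 15

15


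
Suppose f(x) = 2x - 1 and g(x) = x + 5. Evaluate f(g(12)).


g(12) = 17
f(17) = 33

33


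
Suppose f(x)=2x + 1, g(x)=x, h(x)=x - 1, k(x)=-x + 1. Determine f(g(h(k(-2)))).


5


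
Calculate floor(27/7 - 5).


-2


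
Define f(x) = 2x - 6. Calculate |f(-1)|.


f(-1) = -8
|-8| = 8

8


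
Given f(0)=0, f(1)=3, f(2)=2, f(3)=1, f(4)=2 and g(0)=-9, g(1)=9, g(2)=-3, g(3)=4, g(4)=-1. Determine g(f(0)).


-9


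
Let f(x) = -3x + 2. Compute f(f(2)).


f(2) = -4
f(-4) = 14

14


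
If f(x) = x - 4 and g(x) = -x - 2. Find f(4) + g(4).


f(4) = 0
g(4) = -6
Sum = -6

-6


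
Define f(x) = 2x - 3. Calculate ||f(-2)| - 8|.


f(-2) = -7
|-7| = 7
|7 - 8| = 1

1


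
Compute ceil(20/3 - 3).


20/3 = 6.6667
6.6667 - 3 = 3.6667
ceil(3.6667) = 4

4


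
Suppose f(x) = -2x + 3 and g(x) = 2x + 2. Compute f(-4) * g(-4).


-66


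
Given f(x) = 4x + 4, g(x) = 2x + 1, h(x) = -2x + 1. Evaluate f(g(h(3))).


h(3) = -5
g(-5) = -9
f(-9) = -32

-32


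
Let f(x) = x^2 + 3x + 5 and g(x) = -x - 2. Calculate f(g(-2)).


g(-2) = 0
f(0) = 1*(0)^2 + 3*(0) + 5 = 5

5


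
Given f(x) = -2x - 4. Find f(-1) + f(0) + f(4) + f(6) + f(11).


f(-1) = -2
f(0) = -4
f(4) = -12
f(6) = -16
f(11) = -26
Sum = -60

-60


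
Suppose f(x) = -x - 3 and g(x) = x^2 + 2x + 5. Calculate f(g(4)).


g(4) = 29
f(29) = -32

-32


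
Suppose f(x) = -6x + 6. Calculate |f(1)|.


0


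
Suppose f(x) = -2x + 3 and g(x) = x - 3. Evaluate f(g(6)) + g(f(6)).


f(g(6)) = -3
g(f(6)) = -12
Sum = -15

-15


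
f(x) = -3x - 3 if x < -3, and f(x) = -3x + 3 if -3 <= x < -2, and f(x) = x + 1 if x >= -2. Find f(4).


4 satisfies x >= -2
f(4) = 5

5


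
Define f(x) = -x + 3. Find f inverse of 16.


Solve -x + 3 = 16
x = (16 - 3) / (-1) = -13

-13


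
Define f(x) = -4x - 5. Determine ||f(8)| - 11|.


f(8) = -37
|-37| = 37
|37 - 11| = 26

26


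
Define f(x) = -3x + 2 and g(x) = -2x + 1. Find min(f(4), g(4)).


f(4) = -10
g(4) = -7
min = -10

-10


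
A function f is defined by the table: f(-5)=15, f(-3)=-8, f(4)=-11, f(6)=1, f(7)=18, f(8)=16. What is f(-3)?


Reading from the table at x = -3

-8


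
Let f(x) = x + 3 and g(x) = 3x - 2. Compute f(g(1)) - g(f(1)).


f(g(1)) = 4
g(f(1)) = 10
Difference = -6

-6


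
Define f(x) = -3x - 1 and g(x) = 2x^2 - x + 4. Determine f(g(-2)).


g(-2) = 14
f(14) = -43

-43


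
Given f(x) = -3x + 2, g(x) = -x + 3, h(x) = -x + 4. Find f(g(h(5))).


h(5) = -1
g(-1) = 4
f(4) = -10

-10


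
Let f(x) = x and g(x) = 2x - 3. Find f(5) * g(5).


f(5) = 5
g(5) = 7
Product = 35

35


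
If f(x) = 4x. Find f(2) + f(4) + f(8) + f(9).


f(2) = 8
f(4) = 16
f(8) = 32
f(9) = 36
Sum = 92

92


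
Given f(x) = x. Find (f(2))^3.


8


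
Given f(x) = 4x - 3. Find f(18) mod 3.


f(18) = 69
69 mod 3 = 0

0


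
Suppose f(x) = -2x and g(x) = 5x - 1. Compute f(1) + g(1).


f(1) = -2
g(1) = 4
Sum = 2

2


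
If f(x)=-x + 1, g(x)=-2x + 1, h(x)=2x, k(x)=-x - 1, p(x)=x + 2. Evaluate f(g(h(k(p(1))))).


p(1) = 3
k(3) = -4
h(-4) = -8
g(-8) = 17
f(17) = -16

-16


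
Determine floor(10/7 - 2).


10/7 = 1.4286
1.4286 - 2 = -0.5714
floor(-0.5714) = -1

-1


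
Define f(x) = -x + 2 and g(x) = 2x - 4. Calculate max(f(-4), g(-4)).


f(-4) = 6
g(-4) = -12
max = 6

6


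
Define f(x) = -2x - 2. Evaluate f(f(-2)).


-6


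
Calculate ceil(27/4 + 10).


27/4 = 6.75
6.75 + 10 = 16.75
ceil(16.75) = 17

17


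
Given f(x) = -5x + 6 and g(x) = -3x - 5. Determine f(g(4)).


g(4) = -17
f(-17) = 91

91


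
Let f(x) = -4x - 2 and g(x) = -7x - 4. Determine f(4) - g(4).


f(4) = -18
g(4) = -32
Difference = 14

14


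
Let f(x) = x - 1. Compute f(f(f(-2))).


-5


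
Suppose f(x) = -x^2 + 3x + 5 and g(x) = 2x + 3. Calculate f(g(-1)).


g(-1) = 1
f(1) = (-1)*(1)^2 + 3*(1) + 5 = 7

7


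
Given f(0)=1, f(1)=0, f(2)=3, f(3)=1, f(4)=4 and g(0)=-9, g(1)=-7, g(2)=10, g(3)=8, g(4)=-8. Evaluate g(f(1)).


f(1) = 0
g(0) = -9

-9


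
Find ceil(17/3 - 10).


17/3 = 5.6667
5.6667 - 10 = -4.3333
ceil(-4.3333) = -4

-4


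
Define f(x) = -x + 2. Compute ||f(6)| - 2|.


f(6) = -4
|-4| = 4
|4 - 2| = 2

2


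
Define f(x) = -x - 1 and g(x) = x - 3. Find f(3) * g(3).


f(3) = -4
g(3) = 0
Product = 0

0


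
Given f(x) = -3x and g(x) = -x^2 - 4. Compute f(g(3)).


g(3) = -13
f(-13) = 39

39


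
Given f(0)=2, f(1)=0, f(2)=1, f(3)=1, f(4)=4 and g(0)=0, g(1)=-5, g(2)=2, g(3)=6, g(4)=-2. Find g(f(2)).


-5


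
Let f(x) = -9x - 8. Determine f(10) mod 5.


f(10) = -98
-98 mod 5 = 2

2


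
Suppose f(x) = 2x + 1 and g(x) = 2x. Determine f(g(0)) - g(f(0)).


f(g(0)) = 1
g(f(0)) = 2
Difference = -1

-1


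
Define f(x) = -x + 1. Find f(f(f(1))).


f(1) = 0
f(0) = 1
f(1) = 0

0


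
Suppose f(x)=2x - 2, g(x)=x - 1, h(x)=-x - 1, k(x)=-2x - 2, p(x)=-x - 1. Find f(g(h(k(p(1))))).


p(1) = -2
k(-2) = 2
h(2) = -3
g(-3) = -4
f(-4) = -10

-10


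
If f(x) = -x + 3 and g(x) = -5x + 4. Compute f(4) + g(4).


f(4) = -1
g(4) = -16
Sum = -17

-17


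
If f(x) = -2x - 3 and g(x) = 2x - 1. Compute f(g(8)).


g(8) = 15
f(15) = -33

-33


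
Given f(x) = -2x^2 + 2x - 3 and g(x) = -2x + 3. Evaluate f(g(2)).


g(2) = -1
f(-1) = (-2)*(-1)^2 + 2*(-1) - 3 = -7

-7


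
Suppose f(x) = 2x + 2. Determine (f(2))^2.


f(2) = 6
(6)^2 = 36

36


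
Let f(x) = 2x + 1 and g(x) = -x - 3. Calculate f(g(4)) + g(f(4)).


f(g(4)) = -13
g(f(4)) = -12
Sum = -25

-25


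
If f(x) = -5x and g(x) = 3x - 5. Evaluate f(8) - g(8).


f(8) = -40
g(8) = 19
Difference = -59

-59


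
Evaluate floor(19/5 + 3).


19/5 = 3.8
3.8 + 3 = 6.8
floor(6.8) = 6

6


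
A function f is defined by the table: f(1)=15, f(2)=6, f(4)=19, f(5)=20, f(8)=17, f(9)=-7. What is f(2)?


6


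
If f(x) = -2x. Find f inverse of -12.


Solve -2x = -12
x = (-12) / (-2) = 6

6


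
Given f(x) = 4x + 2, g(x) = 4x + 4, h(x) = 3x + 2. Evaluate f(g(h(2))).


h(2) = 8
g(8) = 36
f(36) = 146

146


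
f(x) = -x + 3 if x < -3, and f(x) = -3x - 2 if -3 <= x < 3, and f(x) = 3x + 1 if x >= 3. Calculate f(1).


1 satisfies -3 <= x < 3
f(1) = -5

-5


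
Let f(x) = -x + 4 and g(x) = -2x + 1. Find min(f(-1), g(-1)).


f(-1) = 5
g(-1) = 3
min = 3

3


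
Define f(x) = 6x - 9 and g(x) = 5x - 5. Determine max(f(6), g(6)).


27


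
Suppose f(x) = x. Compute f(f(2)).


2


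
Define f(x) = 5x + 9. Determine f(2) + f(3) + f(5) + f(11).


141


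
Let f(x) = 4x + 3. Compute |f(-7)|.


f(-7) = -25
|-25| = 25

25


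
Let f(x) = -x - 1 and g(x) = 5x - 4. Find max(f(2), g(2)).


6


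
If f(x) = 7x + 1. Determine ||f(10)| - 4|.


67


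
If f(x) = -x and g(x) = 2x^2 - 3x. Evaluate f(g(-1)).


g(-1) = 5
f(5) = -5

-5


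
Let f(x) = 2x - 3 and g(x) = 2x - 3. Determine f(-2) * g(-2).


f(-2) = -7
g(-2) = -7
Product = 49

49


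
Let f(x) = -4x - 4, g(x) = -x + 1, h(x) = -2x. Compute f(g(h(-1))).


h(-1) = 2
g(2) = -1
f(-1) = 0

0


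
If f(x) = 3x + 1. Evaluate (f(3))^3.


f(3) = 10
(10)^3 = 1000

1000


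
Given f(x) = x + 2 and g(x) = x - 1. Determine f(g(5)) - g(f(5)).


f(g(5)) = 6
g(f(5)) = 6
Difference = 0

0


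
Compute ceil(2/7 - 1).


0


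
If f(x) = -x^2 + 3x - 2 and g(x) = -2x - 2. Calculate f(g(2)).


g(2) = -6
f(-6) = (-1)*(-6)^2 + 3*(-6) - 2 = -56

-56


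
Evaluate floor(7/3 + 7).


7/3 = 2.3333
2.3333 + 7 = 9.3333
floor(9.3333) = 9

9


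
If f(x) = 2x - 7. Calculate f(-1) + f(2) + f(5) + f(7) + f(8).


f(-1) = -9
f(2) = -3
f(5) = 3
f(7) = 7
f(8) = 9
Sum = 7

7


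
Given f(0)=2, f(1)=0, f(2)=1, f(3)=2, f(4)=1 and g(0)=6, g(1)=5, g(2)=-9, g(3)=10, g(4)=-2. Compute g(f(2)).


f(2) = 1
g(1) = 5

5


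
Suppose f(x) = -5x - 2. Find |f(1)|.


f(1) = -7
|-7| = 7

7


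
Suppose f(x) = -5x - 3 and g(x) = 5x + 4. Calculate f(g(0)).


g(0) = 4
f(4) = -23

-23


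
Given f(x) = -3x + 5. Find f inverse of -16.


7


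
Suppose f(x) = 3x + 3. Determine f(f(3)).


f(3) = 12
f(12) = 39

39


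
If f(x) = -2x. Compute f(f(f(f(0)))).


0


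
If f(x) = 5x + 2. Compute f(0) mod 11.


2


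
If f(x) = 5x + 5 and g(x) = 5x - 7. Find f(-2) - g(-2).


f(-2) = -5
g(-2) = -17
Difference = 12

12


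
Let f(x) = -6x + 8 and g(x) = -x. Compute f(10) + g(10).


f(10) = -52
g(10) = -10
Sum = -62

-62


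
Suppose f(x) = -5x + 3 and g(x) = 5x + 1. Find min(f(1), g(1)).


-2


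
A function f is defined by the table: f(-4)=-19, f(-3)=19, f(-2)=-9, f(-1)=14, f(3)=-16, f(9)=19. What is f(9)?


Reading from the table at x = 9

19


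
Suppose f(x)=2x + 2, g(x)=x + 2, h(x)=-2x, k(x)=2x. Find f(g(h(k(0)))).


k(0) = 0
h(0) = 0
g(0) = 2
f(2) = 6

6


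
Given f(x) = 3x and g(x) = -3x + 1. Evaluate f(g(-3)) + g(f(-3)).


f(g(-3)) = 30
g(f(-3)) = 28
Sum = 58

58


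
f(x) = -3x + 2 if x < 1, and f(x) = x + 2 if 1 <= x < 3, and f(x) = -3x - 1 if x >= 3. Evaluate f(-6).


20


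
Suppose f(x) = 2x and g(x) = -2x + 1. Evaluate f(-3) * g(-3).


f(-3) = -6
g(-3) = 7
Product = -42

-42


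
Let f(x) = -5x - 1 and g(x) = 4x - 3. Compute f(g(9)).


g(9) = 33
f(33) = -166

-166


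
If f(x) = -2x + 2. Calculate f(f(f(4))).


f(4) = -6
f(-6) = 14
f(14) = -26

-26


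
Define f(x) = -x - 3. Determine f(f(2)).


2


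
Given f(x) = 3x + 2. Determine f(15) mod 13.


f(15) = 47
47 mod 13 = 8

8


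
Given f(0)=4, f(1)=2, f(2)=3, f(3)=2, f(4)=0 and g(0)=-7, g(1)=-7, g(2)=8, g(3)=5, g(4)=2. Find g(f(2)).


f(2) = 3
g(3) = 5

5


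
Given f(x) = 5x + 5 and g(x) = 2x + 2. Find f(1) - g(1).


6


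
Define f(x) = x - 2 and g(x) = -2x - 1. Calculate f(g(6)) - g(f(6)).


-6


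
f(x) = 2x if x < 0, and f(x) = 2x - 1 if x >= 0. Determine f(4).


7


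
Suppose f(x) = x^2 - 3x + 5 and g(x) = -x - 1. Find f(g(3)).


g(3) = -4
f(-4) = 1*(-4)^2 - 3*(-4) + 5 = 33

33


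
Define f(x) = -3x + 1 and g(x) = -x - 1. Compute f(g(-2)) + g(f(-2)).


f(g(-2)) = -2
g(f(-2)) = -8
Sum = -10

-10


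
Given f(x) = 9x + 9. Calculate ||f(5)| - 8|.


46


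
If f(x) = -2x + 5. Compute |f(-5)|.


f(-5) = 15
|15| = 15

15


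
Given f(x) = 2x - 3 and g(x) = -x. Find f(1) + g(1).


f(1) = -1
g(1) = -1
Sum = -2

-2


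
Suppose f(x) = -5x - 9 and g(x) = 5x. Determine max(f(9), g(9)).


f(9) = -54
g(9) = 45
max = 45

45


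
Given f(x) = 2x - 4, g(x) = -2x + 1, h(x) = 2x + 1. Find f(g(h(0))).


h(0) = 1
g(1) = -1
f(-1) = -6

-6


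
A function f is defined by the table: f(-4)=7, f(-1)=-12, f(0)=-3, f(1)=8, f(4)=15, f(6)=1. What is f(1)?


Reading from the table at x = 1

8


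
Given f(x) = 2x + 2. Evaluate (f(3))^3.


512


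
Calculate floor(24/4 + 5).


11


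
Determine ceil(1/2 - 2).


1/2 = 0.5
0.5 - 2 = -1.5
ceil(-1.5) = -1

-1


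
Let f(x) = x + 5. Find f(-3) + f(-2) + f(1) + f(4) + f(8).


f(-3) = 2
f(-2) = 3
f(1) = 6
f(4) = 9
f(8) = 13
Sum = 33

33


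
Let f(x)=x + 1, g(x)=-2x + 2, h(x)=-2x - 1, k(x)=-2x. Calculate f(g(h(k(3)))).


k(3) = -6
h(-6) = 11
g(11) = -20
f(-20) = -19

-19


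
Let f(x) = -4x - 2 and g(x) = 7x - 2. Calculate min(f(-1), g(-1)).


f(-1) = 2
g(-1) = -9
min = -9

-9


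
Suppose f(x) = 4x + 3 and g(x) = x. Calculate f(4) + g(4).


f(4) = 19
g(4) = 4
Sum = 23

23


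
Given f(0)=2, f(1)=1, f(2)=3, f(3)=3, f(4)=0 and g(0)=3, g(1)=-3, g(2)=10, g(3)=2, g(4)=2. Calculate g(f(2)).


f(2) = 3
g(3) = 2

2


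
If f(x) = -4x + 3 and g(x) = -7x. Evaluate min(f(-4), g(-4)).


f(-4) = 19
g(-4) = 28
min = 19

19


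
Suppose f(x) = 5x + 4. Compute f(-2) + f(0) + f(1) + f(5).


f(-2) = -6
f(0) = 4
f(1) = 9
f(5) = 29
Sum = 36

36


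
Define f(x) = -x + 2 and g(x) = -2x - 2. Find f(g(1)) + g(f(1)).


2


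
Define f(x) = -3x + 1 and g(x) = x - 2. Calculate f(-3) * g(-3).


f(-3) = 10
g(-3) = -5
Product = -50

-50


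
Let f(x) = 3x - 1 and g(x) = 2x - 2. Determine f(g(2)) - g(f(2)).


f(g(2)) = 5
g(f(2)) = 8
Difference = -3

-3


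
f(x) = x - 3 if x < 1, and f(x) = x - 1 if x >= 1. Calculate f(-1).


-1 satisfies x < 1
f(-1) = -4

-4


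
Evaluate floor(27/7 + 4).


27/7 = 3.8571
3.8571 + 4 = 7.8571
floor(7.8571) = 7

7


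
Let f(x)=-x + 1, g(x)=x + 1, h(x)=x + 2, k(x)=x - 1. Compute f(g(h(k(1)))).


k(1) = 0
h(0) = 2
g(2) = 3
f(3) = -2

-2


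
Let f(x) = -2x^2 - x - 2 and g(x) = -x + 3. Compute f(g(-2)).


g(-2) = 5
f(5) = (-2)*(5)^2 - 1*(5) - 2 = -57

-57


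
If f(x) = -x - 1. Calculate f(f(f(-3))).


f(-3) = 2
f(2) = -3
f(-3) = 2

2


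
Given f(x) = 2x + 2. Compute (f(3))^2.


f(3) = 8
(8)^2 = 64

64


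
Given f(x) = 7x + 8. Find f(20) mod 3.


f(20) = 148
148 mod 3 = 1

1


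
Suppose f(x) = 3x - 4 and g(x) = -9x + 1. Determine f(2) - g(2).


f(2) = 2
g(2) = -17
Difference = 19

19


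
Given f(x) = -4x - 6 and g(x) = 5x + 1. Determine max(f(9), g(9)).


f(9) = -42
g(9) = 46
max = 46

46


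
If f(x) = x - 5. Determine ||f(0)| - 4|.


f(0) = -5
|-5| = 5
|5 - 4| = 1

1


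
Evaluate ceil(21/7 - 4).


21/7 = 3
3 - 4 = -1
ceil(-1) = -1

-1


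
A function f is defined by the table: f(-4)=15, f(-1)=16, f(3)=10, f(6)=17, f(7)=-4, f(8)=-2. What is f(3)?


10


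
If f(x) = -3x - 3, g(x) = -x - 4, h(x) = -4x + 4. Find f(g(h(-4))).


h(-4) = 20
g(20) = -24
f(-24) = 69

69


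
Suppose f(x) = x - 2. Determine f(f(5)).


f(5) = 3
f(3) = 1

1


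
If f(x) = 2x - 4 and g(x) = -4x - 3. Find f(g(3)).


g(3) = -15
f(-15) = -34

-34


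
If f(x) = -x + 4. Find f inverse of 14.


Solve -x + 4 = 14
x = (14 - 4) / (-1) = -10

-10


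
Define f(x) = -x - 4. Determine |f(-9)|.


f(-9) = 5
|5| = 5

5


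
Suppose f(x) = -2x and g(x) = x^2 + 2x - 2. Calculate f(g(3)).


g(3) = 13
f(13) = -26

-26


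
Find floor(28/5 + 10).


28/5 = 5.6
5.6 + 10 = 15.6
floor(15.6) = 15

15


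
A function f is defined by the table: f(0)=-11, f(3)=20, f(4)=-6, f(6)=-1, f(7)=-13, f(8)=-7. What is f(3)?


Reading from the table at x = 3

20


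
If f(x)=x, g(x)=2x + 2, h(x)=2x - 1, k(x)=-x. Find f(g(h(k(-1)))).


k(-1) = 1
h(1) = 1
g(1) = 4
f(4) = 4

4


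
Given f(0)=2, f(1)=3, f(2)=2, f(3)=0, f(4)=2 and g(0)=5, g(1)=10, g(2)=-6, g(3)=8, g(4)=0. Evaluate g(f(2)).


f(2) = 2
g(2) = -6

-6


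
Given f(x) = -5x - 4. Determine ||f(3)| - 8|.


f(3) = -19
|-19| = 19
|19 - 8| = 11

11


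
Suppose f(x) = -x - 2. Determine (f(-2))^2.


f(-2) = 0
(0)^2 = 0

0


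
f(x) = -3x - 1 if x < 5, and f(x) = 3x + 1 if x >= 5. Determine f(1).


1 satisfies x < 5
f(1) = -4

-4


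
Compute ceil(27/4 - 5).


27/4 = 6.75
6.75 - 5 = 1.75
ceil(1.75) = 2

2


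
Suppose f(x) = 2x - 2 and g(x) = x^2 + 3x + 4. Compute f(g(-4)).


14


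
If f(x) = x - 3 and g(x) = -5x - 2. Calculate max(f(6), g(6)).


f(6) = 3
g(6) = -32
max = 3

3


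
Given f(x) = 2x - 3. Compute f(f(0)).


f(0) = -3
f(-3) = -9

-9


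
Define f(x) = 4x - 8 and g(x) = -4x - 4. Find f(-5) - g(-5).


-44


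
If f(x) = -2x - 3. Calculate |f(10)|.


f(10) = -23
|-23| = 23

23


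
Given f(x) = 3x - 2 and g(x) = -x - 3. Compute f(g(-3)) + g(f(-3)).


f(g(-3)) = -2
g(f(-3)) = 8
Sum = 6

6


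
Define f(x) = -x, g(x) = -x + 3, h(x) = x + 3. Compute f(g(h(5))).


5


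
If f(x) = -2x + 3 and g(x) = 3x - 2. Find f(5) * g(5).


f(5) = -7
g(5) = 13
Product = -91

-91


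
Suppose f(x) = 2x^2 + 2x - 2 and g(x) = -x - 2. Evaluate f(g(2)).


g(2) = -4
f(-4) = 2*(-4)^2 + 2*(-4) - 2 = 22

22


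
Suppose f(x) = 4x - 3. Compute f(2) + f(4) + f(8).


f(2) = 5
f(4) = 13
f(8) = 29
Sum = 47

47


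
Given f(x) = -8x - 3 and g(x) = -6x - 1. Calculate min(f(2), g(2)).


f(2) = -19
g(2) = -13
min = -19

-19


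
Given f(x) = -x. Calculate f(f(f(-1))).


f(-1) = 1
f(1) = -1
f(-1) = 1

1


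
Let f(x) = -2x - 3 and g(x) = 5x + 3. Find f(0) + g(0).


f(0) = -3
g(0) = 3
Sum = 0

0


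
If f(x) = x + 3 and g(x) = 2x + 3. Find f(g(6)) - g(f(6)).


f(g(6)) = 18
g(f(6)) = 21
Difference = -3

-3


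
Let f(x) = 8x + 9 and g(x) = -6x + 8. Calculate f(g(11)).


-455


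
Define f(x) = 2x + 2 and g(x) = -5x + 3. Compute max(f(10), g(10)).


f(10) = 22
g(10) = -47
max = 22

22


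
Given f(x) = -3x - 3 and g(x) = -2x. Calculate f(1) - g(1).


-4


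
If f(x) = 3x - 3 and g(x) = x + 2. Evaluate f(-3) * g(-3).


f(-3) = -12
g(-3) = -1
Product = 12

12


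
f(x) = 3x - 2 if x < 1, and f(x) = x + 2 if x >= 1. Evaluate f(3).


3 satisfies x >= 1
f(3) = 5

5


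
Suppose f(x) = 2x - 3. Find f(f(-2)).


f(-2) = -7
f(-7) = -17

-17


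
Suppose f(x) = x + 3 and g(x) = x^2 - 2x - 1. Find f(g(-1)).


g(-1) = 2
f(2) = 5

5


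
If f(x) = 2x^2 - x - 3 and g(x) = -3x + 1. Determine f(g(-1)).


25


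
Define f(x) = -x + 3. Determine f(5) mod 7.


5


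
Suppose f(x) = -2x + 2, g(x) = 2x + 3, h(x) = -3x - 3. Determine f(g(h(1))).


h(1) = -6
g(-6) = -9
f(-9) = 20

20


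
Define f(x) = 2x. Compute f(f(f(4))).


f(4) = 8
f(8) = 16
f(16) = 32

32


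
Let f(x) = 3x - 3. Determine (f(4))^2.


f(4) = 9
(9)^2 = 81

81


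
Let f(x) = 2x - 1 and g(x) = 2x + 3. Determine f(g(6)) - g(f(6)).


4


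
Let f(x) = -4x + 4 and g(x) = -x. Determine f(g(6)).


g(6) = -6
f(-6) = 28

28


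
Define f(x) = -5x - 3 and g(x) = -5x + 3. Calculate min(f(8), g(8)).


f(8) = -43
g(8) = -37
min = -43

-43


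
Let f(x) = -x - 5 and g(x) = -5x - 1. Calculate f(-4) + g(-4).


18


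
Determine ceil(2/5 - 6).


2/5 = 0.4
0.4 - 6 = -5.6
ceil(-5.6) = -5

-5


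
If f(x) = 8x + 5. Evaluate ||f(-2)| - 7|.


f(-2) = -11
|-11| = 11
|11 - 7| = 4

4


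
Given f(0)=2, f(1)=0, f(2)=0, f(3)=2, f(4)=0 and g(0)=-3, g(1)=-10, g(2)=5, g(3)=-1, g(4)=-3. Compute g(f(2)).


f(2) = 0
g(0) = -3

-3


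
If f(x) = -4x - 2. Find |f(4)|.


18


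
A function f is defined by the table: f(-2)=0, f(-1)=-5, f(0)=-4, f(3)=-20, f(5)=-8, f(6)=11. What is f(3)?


Reading from the table at x = 3

-20


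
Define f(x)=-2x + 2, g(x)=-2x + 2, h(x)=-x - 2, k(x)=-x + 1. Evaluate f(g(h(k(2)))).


k(2) = -1
h(-1) = -1
g(-1) = 4
f(4) = -6

-6


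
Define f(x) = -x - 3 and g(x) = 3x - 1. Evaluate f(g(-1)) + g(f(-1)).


f(g(-1)) = 1
g(f(-1)) = -7
Sum = -6

-6


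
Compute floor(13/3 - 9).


13/3 = 4.3333
4.3333 - 9 = -4.6667
floor(-4.6667) = -5

-5


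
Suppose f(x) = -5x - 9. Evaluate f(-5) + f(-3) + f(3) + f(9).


f(-5) = 16
f(-3) = 6
f(3) = -24
f(9) = -54
Sum = -56

-56


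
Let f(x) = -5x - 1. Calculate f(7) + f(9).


f(7) = -36
f(9) = -46
Sum = -82

-82


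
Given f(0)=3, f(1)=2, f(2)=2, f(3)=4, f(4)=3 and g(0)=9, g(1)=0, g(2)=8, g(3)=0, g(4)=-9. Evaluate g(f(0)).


f(0) = 3
g(3) = 0

0


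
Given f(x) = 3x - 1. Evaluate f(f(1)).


f(1) = 2
f(2) = 5

5


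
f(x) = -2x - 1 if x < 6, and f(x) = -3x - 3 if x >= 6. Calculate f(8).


8 satisfies x >= 6
f(8) = -27

-27


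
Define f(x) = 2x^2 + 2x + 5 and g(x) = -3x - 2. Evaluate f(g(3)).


g(3) = -11
f(-11) = 2*(-11)^2 + 2*(-11) + 5 = 225

225


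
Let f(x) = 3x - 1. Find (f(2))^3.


f(2) = 5
(5)^3 = 125

125


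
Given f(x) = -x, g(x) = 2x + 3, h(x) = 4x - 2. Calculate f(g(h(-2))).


17


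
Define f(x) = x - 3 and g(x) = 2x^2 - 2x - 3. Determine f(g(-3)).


g(-3) = 21
f(21) = 18

18


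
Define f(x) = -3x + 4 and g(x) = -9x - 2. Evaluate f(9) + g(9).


f(9) = -23
g(9) = -83
Sum = -106

-106


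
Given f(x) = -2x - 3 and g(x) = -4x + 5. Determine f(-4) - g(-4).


f(-4) = 5
g(-4) = 21
Difference = -16

-16


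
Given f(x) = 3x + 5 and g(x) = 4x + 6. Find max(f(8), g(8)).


f(8) = 29
g(8) = 38
max = 38

38


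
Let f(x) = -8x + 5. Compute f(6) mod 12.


f(6) = -43
-43 mod 12 = 5

5


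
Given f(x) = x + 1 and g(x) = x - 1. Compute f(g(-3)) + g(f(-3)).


f(g(-3)) = -3
g(f(-3)) = -3
Sum = -6

-6


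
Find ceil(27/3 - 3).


27/3 = 9
9 - 3 = 6
ceil(6) = 6

6


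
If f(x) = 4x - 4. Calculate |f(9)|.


f(9) = 32
|32| = 32

32


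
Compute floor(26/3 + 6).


26/3 = 8.6667
8.6667 + 6 = 14.6667
floor(14.6667) = 14

14


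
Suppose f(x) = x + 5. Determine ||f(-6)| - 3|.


2


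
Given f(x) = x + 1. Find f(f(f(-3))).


f(-3) = -2
f(-2) = -1
f(-1) = 0

0


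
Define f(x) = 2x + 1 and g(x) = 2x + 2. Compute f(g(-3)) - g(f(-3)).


f(g(-3)) = -7
g(f(-3)) = -8
Difference = 1

1


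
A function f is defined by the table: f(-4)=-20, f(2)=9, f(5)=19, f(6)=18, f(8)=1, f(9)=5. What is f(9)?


Reading from the table at x = 9

5


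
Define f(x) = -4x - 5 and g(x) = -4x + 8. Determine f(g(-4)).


g(-4) = 24
f(24) = -101

-101


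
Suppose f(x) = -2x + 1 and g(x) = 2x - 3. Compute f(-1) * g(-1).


f(-1) = 3
g(-1) = -5
Product = -15

-15


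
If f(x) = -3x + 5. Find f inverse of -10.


Solve -3x + 5 = -10
x = (-10 - 5) / (-3) = 5

5


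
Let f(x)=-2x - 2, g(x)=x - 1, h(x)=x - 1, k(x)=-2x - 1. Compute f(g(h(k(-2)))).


-4


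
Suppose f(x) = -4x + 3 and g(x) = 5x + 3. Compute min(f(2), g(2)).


f(2) = -5
g(2) = 13
min = -5

-5


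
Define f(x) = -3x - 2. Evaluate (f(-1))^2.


1


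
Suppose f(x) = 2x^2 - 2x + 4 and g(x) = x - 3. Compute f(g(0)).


g(0) = -3
f(-3) = 2*(-3)^2 - 2*(-3) + 4 = 28

28


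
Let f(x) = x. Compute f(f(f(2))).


f(2) = 2
f(2) = 2
f(2) = 2

2


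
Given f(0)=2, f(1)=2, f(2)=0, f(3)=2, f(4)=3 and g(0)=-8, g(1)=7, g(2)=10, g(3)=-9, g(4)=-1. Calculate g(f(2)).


f(2) = 0
g(0) = -8

-8


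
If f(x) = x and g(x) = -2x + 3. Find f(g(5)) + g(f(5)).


f(g(5)) = -7
g(f(5)) = -7
Sum = -14

-14


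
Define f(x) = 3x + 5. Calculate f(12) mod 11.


f(12) = 41
41 mod 11 = 8

8


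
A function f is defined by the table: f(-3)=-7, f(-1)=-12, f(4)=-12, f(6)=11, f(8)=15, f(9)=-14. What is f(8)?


Reading from the table at x = 8

15


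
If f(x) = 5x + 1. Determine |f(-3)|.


f(-3) = -14
|-14| = 14

14


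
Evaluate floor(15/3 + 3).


8


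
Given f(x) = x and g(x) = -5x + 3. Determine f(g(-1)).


g(-1) = 8
f(8) = 8

8


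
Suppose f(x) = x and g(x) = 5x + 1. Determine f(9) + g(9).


f(9) = 9
g(9) = 46
Sum = 55

55


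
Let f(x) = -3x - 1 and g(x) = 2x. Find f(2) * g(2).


-28


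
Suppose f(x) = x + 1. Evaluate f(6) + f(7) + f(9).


f(6) = 7
f(7) = 8
f(9) = 10
Sum = 25

25


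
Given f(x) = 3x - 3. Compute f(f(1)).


f(1) = 0
f(0) = -3

-3


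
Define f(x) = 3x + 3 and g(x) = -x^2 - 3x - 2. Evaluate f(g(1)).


g(1) = -6
f(-6) = -15

-15


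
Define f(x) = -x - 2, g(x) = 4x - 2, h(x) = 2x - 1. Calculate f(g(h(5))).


h(5) = 9
g(9) = 34
f(34) = -36

-36


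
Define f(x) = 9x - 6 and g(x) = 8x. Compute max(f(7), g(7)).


f(7) = 57
g(7) = 56
max = 57

57


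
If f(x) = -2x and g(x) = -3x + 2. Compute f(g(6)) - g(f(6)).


f(g(6)) = 32
g(f(6)) = 38
Difference = -6

-6


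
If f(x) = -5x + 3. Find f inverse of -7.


Solve -5x + 3 = -7
x = (-7 - 3) / (-5) = 2

2


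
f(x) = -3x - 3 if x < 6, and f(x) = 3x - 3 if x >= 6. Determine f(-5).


-5 satisfies x < 6
f(-5) = 12

12


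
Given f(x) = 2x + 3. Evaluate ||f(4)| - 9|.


f(4) = 11
|11| = 11
|11 - 9| = 2

2


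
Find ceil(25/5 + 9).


25/5 = 5
5 + 9 = 14
ceil(14) = 14

14


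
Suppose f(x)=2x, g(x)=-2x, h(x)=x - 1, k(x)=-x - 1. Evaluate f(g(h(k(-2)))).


k(-2) = 1
h(1) = 0
g(0) = 0
f(0) = 0

0


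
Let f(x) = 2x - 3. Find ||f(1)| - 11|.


f(1) = -1
|-1| = 1
|1 - 11| = 10

10


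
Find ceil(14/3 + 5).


14/3 = 4.6667
4.6667 + 5 = 9.6667
ceil(9.6667) = 10

10


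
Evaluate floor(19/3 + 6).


19/3 = 6.3333
6.3333 + 6 = 12.3333
floor(12.3333) = 12

12


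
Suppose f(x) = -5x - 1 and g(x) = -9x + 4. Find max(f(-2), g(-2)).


f(-2) = 9
g(-2) = 22
max = 22

22


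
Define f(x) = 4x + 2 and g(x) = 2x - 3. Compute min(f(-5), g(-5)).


-18


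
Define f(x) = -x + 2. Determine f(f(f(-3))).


5


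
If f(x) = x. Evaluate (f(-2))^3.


f(-2) = -2
(-2)^3 = -8

-8


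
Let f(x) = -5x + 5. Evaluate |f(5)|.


f(5) = -20
|-20| = 20

20
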